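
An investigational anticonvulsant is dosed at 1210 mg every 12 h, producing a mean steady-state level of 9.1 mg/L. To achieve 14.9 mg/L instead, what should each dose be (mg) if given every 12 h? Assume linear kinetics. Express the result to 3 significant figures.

With linear kinetics, Css is proportional to dose rate (D/τ) at fixed clearance.
D₂ = D₁ × (Css,target / Css,current) = 1210 × 14.9/9.1 = 1981 mg

1980 mg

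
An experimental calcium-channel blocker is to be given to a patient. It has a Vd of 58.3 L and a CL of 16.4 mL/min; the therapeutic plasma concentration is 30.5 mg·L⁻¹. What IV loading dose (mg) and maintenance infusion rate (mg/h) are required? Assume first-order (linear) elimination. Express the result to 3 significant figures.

(a) 1780 mg; (b) 30.0 mg/h

Loading dose = Vd × C = 58.30 × 30.5 = 1778 mg
Convert clearance: 16.4 mL/min × 60 min/h ÷ 1000 mL/L = 0.9840 L/h
Maintenance: replace elimination → rate = CL × Css = 0.9840 × 30.5 = 30.01 mg/h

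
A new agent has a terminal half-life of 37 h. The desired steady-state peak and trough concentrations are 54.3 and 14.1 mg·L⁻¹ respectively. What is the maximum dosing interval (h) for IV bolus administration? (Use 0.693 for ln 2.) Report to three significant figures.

k = 0.693 / t½ = 0.693 / 37 = 0.01873 h⁻¹
Between IV bolus doses, concentration decays as C = C₀·e^(−kτ), so C_peak/C_trough = e^(kτ).
τ_max = ln(C_peak/C_trough) / k = ln(54.3/14.1) / 0.01873 = 1.348 / 0.01873 = 71.97 h

72.0 h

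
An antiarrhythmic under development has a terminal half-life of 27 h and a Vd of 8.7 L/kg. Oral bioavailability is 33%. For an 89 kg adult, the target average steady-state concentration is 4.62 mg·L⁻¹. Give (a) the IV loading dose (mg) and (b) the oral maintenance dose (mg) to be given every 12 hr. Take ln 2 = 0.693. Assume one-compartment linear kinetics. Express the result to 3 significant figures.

(a) 3580 mg; (b) 3340 mg

Vd(total) = 89 kg × 8.7 L/kg = 774.3 L
LD = Vd × C = 774.3 × 4.62 = 3577 mg
CL = 0.693 × Vd / t½ = 0.693 × 774.3 / 27 = 19.87 L/h
D = CL × Css × τ / F = 19.87 × 4.62 × 12 / 0.33 = 3338 mg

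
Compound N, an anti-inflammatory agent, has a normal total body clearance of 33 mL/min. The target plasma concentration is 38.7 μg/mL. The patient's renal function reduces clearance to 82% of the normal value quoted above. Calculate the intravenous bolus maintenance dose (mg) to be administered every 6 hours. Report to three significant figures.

CL = 33 mL/min = 33 × 0.06 = 1.980 L/h
Patient clearance = 0.82 × 1.980 = 1.624 L/h
D = CL × Css × τ = 1.624 × 38.7 × 6 = 377.1 mg

377 mg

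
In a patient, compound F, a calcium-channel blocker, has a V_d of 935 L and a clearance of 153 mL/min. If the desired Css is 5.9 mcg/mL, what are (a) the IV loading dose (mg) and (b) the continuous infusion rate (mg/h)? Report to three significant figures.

(a) 5520 mg; (b) 54.2 mg/h

Loading dose = Vd × C = 935.0 × 5.9 = 5517 mg
Convert clearance: 153 mL/min × 60 min/h ÷ 1000 mL/L = 9.180 L/h
Maintenance infusion rate = CL × Css = 9.180 × 5.9 = 54.16 mg/h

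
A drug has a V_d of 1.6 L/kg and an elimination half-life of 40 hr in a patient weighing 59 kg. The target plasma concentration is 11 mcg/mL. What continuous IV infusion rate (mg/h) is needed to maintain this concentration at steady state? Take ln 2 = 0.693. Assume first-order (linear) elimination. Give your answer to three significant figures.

Total Vd = 1.6 × 59 = 94.40 L
CL = 0.693 × Vd / t½ = 0.693 × 94.40 / 40 = 1.635 L/h
Infusion rate = CL × Css = 1.635 × 11 = 17.99 mg/h

18.0 mg/h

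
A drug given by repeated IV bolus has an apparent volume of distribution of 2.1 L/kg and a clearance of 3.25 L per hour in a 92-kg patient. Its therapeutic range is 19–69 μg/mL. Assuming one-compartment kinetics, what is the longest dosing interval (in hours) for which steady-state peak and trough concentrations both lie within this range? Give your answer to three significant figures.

76.7 h

Vd = 2.1 L/kg × 92 kg = 193.2 L
k = CL / Vd = 3.250 / 193.2 = 0.01682 h⁻¹
Between IV bolus doses, concentration decays as C = C₀·e^(−kτ), so C_peak/C_trough = e^(kτ).
τ_max = ln(C_peak/C_trough) / k = ln(69/19) / 0.01682 = 1.290 / 0.01682 = 76.69 h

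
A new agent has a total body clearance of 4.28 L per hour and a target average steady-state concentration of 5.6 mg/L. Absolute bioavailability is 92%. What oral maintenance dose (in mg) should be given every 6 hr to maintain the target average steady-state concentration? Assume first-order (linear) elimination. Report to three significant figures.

156 mg

D = CL × Css × τ / F = 4.280 × 5.6 × 6 / 0.92 = 156.3 mg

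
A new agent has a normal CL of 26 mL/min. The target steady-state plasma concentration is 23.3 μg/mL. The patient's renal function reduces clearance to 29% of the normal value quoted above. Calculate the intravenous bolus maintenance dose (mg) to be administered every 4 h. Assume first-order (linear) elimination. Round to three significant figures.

CL = 26 mL/min = 26 × 0.06 = 1.560 L/h
Patient clearance = 0.29 × 1.560 = 0.4524 L/h
D = CL × Css × τ = 0.4524 × 23.3 × 4 = 42.16 mg

42.2 mg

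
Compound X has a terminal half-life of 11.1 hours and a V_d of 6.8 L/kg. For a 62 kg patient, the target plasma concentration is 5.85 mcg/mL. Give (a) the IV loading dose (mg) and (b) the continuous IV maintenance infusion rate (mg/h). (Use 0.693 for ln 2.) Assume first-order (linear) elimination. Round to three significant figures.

(a) 2470 mg; (b) 154 mg/h

Total Vd = 6.8 × 62 = 421.6 L
LD = Vd × C = 421.6 × 5.85 = 2466 mg
CL = 0.693 × Vd / t½ = 0.693 × 421.6 / 11.1 = 26.32 L/h
Infusion rate = CL × Css = 26.32 × 5.85 = 154.0 mg/h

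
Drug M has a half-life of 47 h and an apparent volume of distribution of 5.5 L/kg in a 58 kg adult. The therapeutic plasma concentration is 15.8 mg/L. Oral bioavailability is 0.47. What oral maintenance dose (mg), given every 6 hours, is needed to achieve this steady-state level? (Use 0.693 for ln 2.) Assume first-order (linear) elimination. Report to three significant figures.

949 mg

Vd = 5.5 L/kg × 58 kg = 319.0 L
CL = ln 2 · Vd / t½ = 0.693 × 319.0 / 47 = 4.704 L/h
D = CL × Css × τ / F = 4.704 × 15.8 × 6 / 0.47 = 948.8 mg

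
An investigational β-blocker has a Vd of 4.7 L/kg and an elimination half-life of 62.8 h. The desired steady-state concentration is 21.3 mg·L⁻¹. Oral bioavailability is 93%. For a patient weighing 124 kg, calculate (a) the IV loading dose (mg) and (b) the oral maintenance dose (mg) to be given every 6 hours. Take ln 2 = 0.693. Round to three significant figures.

(a) 12400 mg; (b) 884 mg

Vd(total) = 124 kg × 4.7 L/kg = 582.8 L
LD = Vd × C = 582.8 × 21.3 = 12410 mg
CL = 0.693 × Vd / t½ = 0.693 × 582.8 / 62.8 = 6.431 L/h
D = CL × Css × τ / F = 6.431 × 21.3 × 6 / 0.93 = 883.7 mg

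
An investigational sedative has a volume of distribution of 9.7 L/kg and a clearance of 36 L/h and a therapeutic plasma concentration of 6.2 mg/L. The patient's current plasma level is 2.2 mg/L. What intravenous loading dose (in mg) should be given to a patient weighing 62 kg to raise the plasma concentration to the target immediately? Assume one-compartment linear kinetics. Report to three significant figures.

2410 mg

Total Vd = 9.7 × 62 = 601.4 L
Concentration deficit ΔC = 6.2 − 2.2 = 4.000 mg/L
LD = Vd × ΔC = 601.4 × 4.000 = 2406 mg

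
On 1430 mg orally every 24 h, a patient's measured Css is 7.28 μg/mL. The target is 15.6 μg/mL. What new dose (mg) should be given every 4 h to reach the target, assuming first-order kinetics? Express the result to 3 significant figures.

511 mg

With linear kinetics, Css is proportional to dose rate (D/τ) at fixed clearance.
D₂ = D₁ × (Css,target / Css,current) × (τ₂/τ₁) = 1430 × (15.6/7.28) × (4/24) = 510.7 mg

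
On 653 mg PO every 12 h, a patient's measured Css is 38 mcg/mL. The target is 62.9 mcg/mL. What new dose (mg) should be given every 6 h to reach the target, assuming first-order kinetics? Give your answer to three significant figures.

With linear kinetics, Css is proportional to dose rate (D/τ) at fixed clearance.
D₂ = D₁ × (Css,target / Css,current) × (τ₂/τ₁) = 653 × (62.9/38) × (6/12) = 540.4 mg

540 mg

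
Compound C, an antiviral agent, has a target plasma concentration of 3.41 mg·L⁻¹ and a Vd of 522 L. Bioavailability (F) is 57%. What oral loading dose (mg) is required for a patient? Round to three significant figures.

The loading dose fills Vd to the target concentration.
LD = Vd × C / F = 522.0 × 3.410 / 0.57 = 3123 mg

3120 mg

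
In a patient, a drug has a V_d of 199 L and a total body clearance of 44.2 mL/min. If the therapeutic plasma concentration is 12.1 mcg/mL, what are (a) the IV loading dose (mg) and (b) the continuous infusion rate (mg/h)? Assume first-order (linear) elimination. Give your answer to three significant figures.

(a) 2410 mg; (b) 32.1 mg/h

LD = Vd · C_target = 199.0 × 12.1 = 2408 mg
CL = 44.2 mL/min × 60/1000 = 2.652 L/h
Maintenance: replace elimination → rate = CL × Css = 2.652 × 12.1 = 32.09 mg/h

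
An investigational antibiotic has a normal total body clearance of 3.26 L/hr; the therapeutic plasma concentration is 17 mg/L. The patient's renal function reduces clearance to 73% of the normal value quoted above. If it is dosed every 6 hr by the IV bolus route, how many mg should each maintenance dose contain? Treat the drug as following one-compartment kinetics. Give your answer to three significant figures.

243 mg

Patient clearance = 0.73 × 3.260 = 2.380 L/h
D = CL × Css × τ = 2.380 × 17 × 6 = 242.8 mg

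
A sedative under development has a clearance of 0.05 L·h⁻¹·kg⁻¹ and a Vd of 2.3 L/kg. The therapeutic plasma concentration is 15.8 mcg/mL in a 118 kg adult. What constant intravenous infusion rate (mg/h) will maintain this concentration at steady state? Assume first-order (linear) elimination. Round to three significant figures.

93.2 mg/h

CL = 0.05 L·h⁻¹·kg⁻¹ × 118 kg = 5.900 L/h
Infusion rate = CL · Css = 5.900 L/h × 15.8 mg/L = 93.22 mg/h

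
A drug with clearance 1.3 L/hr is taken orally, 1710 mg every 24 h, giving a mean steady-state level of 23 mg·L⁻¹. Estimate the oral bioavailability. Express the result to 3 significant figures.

0.420

F·D/τ = CL·Css at steady state → F = CL·Css·τ / D.
F = 1.3 × 23 × 24 / 1710 = 0.420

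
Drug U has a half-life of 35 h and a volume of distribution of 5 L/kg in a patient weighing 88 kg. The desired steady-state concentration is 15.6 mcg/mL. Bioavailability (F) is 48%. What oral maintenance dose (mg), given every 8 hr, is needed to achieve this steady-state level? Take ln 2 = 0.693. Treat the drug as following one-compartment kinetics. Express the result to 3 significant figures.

Total Vd = 5 × 88 = 440.0 L
CL = 0.693 × Vd / t½ = 0.693 × 440.0 / 35 = 8.712 L/h
D = CL × Css × τ / F = 8.712 × 15.6 × 8 / 0.48 = 2265 mg

2270 mg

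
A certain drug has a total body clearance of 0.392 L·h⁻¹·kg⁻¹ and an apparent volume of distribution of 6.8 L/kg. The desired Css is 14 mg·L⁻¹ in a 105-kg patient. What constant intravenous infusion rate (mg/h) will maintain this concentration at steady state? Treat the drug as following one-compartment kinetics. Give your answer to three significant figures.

576 mg/h

CL = 0.392 L·h⁻¹·kg⁻¹ × 105 kg = 41.16 L/h
Maintenance depends on clearance, not Vd — rate in must match rate out.
R₀ = 41.16 × 14 = 576.2 mg/h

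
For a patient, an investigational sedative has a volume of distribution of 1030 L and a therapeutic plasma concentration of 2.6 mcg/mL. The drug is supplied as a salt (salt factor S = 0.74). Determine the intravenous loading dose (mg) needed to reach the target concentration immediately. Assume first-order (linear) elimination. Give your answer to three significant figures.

3620 mg

LD = Vd × C / S = 1030 × 2.600 / 0.74 = 3619 mg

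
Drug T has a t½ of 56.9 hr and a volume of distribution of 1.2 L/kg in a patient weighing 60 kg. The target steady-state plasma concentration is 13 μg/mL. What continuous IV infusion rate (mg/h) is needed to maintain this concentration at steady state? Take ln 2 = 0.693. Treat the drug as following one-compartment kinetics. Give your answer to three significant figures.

Total Vd = 1.2 × 60 = 72.00 L
k = 0.693/56.9 = 0.01218 h⁻¹, so CL = k·Vd = 0.01218 × 72.00 = 0.8770 L/h
Infusion rate = CL × Css = 0.8770 × 13 = 11.40 mg/h

11.4 mg/h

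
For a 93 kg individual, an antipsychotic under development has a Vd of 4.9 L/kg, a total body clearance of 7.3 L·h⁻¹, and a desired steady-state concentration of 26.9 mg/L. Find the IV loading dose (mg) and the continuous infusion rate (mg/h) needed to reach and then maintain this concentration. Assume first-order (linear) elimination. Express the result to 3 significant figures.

(a) 12300 mg; (b) 196 mg/h

Vd(total) = 93 kg × 4.9 L/kg = 455.7 L
Loading: fill Vd to C_target → 455.7 L × 26.9 mg/L = 12260 mg
Infusion rate = 7.300 L/h × 26.9 mg/L = 196.4 mg/h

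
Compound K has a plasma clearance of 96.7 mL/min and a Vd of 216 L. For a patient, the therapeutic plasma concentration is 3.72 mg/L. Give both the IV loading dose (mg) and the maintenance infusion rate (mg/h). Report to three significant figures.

(a) 804 mg; (b) 21.6 mg/h

Loading dose = Vd × C = 216.0 × 3.72 = 803.5 mg
Convert clearance: 96.7 mL/min × 60 min/h ÷ 1000 mL/L = 5.802 L/h
Maintenance: replace elimination → rate = CL × Css = 5.802 × 3.72 = 21.58 mg/h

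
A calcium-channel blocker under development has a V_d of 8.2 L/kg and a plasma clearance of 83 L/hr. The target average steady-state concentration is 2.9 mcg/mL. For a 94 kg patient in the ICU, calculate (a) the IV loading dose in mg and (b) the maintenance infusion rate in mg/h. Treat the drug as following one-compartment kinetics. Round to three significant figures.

Vd = 8.2 L/kg × 94 kg = 770.8 L
LD = Vd · C_target = 770.8 × 2.9 = 2235 mg
Infusion rate = 83.00 L/h × 2.9 mg/L = 240.7 mg/h

(a) 2240 mg; (b) 241 mg/h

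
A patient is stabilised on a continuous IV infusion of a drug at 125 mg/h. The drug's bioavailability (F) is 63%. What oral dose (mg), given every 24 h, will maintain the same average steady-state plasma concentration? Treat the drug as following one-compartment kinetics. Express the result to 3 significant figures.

4760 mg

To maintain the same Css, the systemic dosing rate must be unchanged: F·D/τ = infusion rate.
D = rate × τ / F = 125 × 24 / 0.63 = 4762 mg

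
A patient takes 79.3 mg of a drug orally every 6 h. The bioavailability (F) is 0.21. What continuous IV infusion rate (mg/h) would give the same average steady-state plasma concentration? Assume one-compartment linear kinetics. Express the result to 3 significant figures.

2.78 mg/h

Equivalent systemic input: infusion rate = F·D/τ.
Rate = 0.21 × 79.3 / 6 = 2.776 mg/h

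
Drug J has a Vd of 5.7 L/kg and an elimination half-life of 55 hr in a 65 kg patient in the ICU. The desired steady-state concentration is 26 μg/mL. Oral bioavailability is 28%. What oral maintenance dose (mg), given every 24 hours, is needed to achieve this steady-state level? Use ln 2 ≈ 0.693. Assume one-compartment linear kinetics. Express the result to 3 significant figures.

Total Vd = 5.7 × 65 = 370.5 L
CL = ln 2 · Vd / t½ = 0.693 × 370.5 / 55 = 4.668 L/h
D = CL × Css × τ / F = 4.668 × 26 × 24 / 0.28 = 10400 mg

10400 mg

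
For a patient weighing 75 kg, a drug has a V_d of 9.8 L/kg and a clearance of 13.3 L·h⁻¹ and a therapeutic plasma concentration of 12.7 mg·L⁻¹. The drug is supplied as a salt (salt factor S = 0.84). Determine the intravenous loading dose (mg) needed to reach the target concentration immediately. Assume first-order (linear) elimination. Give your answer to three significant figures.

Total Vd = 9.8 × 75 = 735.0 L
LD = Vd × C / S = 735.0 × 12.70 / 0.84 = 11110 mg

11100 mg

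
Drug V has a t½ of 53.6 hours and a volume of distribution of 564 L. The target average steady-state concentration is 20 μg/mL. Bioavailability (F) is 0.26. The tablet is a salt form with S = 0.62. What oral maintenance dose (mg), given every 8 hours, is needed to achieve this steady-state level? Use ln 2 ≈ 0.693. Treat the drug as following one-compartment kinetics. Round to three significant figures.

CL = 0.693 × Vd / t½ = 0.693 × 564.0 / 53.6 = 7.292 L/h
D = CL × Css × τ / F / S = 7.292 × 20 × 8 / 0.26 / 0.62 = 7238 mg

7240 mg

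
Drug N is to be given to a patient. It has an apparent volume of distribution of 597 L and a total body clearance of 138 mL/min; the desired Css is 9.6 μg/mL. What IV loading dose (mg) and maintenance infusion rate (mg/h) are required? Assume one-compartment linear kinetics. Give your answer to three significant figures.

(a) 5730 mg; (b) 79.5 mg/h

LD = Vd · C_target = 597.0 × 9.6 = 5731 mg
Convert clearance: 138 mL/min × 60 min/h ÷ 1000 mL/L = 8.280 L/h
Infusion rate = 8.280 L/h × 9.6 mg/L = 79.49 mg/h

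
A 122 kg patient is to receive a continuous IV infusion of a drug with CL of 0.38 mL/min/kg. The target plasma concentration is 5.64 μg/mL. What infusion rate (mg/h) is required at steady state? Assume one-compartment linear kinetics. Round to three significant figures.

15.7 mg/h

CL = 0.38 mL/min/kg × 122 kg = 46.36 mL/min = 46.36 × 60/1000 = 2.782 L/h
Infusion rate = CL · Css = 2.782 L/h × 5.64 mg/L = 15.69 mg/h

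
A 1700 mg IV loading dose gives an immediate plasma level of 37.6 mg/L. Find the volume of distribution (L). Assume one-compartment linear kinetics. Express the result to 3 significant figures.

Immediately after an IV bolus, C₀ = Dose / Vd, so Vd = Dose / C₀.
Vd = 1700 / 37.6 = 45.21 L

45.2 L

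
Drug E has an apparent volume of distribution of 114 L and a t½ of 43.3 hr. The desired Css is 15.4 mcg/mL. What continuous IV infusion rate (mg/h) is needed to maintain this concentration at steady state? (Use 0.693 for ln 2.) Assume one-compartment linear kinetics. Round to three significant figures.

k = 0.693/43.3 = 0.01600 h⁻¹, so CL = k·Vd = 0.01600 × 114.0 = 1.824 L/h
Infusion rate = CL × Css = 1.824 × 15.4 = 28.09 mg/h

28.1 mg/h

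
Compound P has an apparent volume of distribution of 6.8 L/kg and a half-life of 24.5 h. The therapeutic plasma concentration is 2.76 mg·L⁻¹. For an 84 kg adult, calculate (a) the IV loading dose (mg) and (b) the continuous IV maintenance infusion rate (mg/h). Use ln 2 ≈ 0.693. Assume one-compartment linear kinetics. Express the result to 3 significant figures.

Vd = 6.8 L/kg × 84 kg = 571.2 L
LD = Vd × C = 571.2 × 2.76 = 1577 mg
CL = 0.693 × Vd / t½ = 0.693 × 571.2 / 24.5 = 16.16 L/h
Infusion rate = CL × Css = 16.16 × 2.76 = 44.60 mg/h

(a) 1580 mg; (b) 44.6 mg/h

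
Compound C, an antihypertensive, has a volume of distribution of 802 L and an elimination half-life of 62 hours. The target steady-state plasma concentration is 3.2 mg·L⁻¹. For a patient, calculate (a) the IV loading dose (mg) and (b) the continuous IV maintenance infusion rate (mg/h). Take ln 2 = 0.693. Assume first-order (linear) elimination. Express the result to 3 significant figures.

LD = Vd × C = 802.0 × 3.2 = 2566 mg
CL = 0.693 × Vd / t½ = 0.693 × 802.0 / 62 = 8.964 L/h
Infusion rate = CL × Css = 8.964 × 3.2 = 28.68 mg/h

(a) 2570 mg; (b) 28.7 mg/h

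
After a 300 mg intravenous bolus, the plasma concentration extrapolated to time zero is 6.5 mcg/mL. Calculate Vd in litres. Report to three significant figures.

Immediately after an IV bolus, C₀ = Dose / Vd, so Vd = Dose / C₀.
Vd = 300 / 6.5 = 46.15 L

46.2 L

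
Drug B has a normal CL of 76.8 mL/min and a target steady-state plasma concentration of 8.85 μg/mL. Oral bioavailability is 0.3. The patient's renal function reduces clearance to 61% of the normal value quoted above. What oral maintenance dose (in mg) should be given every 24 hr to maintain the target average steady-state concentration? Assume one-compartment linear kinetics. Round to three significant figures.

1990 mg

Convert clearance: 76.8 mL/min × 60 min/h ÷ 1000 mL/L = 4.608 L/h
Patient clearance = 0.61 × 4.608 = 2.811 L/h
D = CL × Css × τ / F = 2.811 × 8.85 × 24 / 0.3 = 1990 mg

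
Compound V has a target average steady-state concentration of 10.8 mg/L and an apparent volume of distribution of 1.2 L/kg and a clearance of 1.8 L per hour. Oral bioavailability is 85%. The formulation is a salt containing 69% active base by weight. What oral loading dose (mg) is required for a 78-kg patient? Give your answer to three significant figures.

1720 mg

Vd = 1.2 L/kg × 78 kg = 93.60 L
Loading dose depends on Vd (not clearance): it fills the distribution volume.
LD = Vd × C / F / S = 93.60 × 10.80 / 0.85 / 0.69 = 1724 mg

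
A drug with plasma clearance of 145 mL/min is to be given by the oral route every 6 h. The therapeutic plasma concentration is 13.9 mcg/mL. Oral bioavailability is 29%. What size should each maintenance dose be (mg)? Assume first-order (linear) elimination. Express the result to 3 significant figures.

CL = 145 mL/min × 60/1000 = 8.700 L/h
At steady state, dose per interval replaces the amount cleared in that interval: F·D/τ = CL·Css.
D = CL × Css × τ / F = 8.700 × 13.9 × 6 / 0.29 = 2502 mg

2500 mg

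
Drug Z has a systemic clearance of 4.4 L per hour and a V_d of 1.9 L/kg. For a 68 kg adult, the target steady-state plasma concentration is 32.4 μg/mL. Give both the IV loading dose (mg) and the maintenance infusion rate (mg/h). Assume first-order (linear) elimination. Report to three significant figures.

Vd = 1.9 L/kg × 68 kg = 129.2 L
Loading: fill Vd to C_target → 129.2 L × 32.4 mg/L = 4186 mg
Maintenance: replace elimination → rate = CL × Css = 4.400 × 32.4 = 142.6 mg/h

(a) 4190 mg; (b) 143 mg/h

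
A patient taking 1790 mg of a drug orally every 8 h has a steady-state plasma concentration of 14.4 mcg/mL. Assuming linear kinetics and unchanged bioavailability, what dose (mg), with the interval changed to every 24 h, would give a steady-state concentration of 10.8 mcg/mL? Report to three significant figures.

4030 mg

For first-order elimination, Css ∝ F·D/(CL·τ); F and CL are unchanged, so Css ∝ D/τ.
D₂ = D₁ × (Css,target / Css,current) × (τ₂/τ₁) = 1790 × (10.8/14.4) × (24/8) = 4028 mg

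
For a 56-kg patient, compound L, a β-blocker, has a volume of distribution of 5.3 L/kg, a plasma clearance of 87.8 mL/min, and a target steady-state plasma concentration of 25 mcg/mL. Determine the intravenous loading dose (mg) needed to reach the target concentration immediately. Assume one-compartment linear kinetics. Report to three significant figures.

7420 mg

Vd(total) = 56 kg × 5.3 L/kg = 296.8 L
LD = Vd × C = 296.8 × 25.00 = 7420 mg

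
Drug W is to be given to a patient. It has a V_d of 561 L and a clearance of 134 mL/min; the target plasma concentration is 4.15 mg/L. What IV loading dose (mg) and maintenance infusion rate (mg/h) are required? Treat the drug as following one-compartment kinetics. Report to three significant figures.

LD = Vd · C_target = 561.0 × 4.15 = 2328 mg
CL = 134 mL/min × 60/1000 = 8.040 L/h
Maintenance infusion rate = CL × Css = 8.040 × 4.15 = 33.37 mg/h

(a) 2330 mg; (b) 33.4 mg/h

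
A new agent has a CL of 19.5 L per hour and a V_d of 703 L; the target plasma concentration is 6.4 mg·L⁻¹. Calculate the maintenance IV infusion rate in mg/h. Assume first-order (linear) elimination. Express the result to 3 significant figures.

Rate = CL × Css = 19.50 × 6.4 = 124.8 mg/h

125 mg/h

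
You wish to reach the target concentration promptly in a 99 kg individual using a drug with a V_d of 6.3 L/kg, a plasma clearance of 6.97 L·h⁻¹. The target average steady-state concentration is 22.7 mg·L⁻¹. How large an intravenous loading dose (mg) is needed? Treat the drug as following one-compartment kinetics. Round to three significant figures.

14200 mg

Vd(total) = 99 kg × 6.3 L/kg = 623.7 L
LD = Vd × C = 623.7 × 22.70 = 14160 mg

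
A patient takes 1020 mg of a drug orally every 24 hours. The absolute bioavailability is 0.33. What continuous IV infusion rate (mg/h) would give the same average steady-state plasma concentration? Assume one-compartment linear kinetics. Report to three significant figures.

Equivalent systemic input: infusion rate = F·D/τ.
Rate = 0.33 × 1020 / 24 = 14.03 mg/h

14.0 mg/h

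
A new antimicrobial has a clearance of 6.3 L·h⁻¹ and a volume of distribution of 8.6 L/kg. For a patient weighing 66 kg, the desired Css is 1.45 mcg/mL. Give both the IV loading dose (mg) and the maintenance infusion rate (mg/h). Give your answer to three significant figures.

(a) 823 mg; (b) 9.14 mg/h

Vd(total) = 66 kg × 8.6 L/kg = 567.6 L
LD = Vd · C_target = 567.6 × 1.45 = 823.0 mg
Infusion rate = 6.300 L/h × 1.45 mg/L = 9.135 mg/h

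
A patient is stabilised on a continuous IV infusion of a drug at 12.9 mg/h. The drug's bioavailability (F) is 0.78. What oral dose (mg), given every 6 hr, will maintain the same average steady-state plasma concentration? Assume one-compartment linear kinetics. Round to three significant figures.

99.2 mg

To maintain the same Css, the systemic dosing rate must be unchanged: F·D/τ = infusion rate.
D = rate × τ / F = 12.9 × 6 / 0.78 = 99.23 mg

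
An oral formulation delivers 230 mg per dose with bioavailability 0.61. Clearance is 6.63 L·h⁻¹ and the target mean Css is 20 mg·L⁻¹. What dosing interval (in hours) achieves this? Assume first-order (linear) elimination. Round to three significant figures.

1.06 h

F·D/τ = CL·Css → τ = F·D / (CL·Css).
τ = 0.61 × 230 / (6.63 × 20) = 1.058 h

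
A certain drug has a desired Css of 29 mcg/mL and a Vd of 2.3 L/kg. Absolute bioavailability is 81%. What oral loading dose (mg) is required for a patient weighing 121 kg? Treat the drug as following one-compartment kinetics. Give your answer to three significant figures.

9960 mg

Total Vd = 2.3 × 121 = 278.3 L
LD = Vd × C / F = 278.3 × 29.00 / 0.81 = 9964 mg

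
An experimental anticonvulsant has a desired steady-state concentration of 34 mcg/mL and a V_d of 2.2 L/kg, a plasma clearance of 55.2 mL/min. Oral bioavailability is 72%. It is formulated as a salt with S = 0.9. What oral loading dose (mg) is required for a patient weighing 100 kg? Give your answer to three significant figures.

Vd(total) = 100 kg × 2.2 L/kg = 220.0 L
LD = Vd × C / F / S = 220.0 × 34.00 / 0.72 / 0.9 = 11540 mg

11500 mg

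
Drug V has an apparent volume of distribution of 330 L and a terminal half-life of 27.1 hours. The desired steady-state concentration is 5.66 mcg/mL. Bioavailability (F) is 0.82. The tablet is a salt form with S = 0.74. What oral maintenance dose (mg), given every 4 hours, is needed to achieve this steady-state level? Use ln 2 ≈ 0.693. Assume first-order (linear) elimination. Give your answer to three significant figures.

315 mg

CL = ln 2 · Vd / t½ = 0.693 × 330.0 / 27.1 = 8.439 L/h
D = CL × Css × τ / F / S = 8.439 × 5.66 × 4 / 0.82 / 0.74 = 314.9 mg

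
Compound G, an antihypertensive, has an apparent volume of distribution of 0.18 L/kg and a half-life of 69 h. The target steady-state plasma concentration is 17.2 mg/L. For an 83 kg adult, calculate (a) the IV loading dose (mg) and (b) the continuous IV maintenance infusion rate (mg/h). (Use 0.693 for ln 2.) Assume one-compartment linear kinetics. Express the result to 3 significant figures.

Vd(total) = 83 kg × 0.18 L/kg = 14.94 L
LD = Vd × C = 14.94 × 17.2 = 257.0 mg
CL = 0.693 × Vd / t½ = 0.693 × 14.94 / 69 = 0.1500 L/h
Infusion rate = CL × Css = 0.1500 × 17.2 = 2.580 mg/h

(a) 257 mg; (b) 2.58 mg/h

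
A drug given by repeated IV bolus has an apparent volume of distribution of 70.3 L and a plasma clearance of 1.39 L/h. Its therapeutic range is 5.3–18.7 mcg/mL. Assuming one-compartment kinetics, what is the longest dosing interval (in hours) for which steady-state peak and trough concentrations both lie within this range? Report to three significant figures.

63.8 h

k = CL / Vd = 1.390 / 70.30 = 0.01977 h⁻¹
Between IV bolus doses, concentration decays as C = C₀·e^(−kτ), so C_peak/C_trough = e^(kτ).
τ_max = ln(C_peak/C_trough) / k = ln(18.7/5.3) / 0.01977 = 1.261 / 0.01977 = 63.78 h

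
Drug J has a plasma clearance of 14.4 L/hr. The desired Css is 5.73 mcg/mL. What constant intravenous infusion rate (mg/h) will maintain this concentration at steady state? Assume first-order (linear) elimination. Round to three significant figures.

At steady state, infusion rate equals elimination rate: rate in = CL × Css.
Rate = CL × Css = 14.40 × 5.73 = 82.51 mg/h

82.5 mg/h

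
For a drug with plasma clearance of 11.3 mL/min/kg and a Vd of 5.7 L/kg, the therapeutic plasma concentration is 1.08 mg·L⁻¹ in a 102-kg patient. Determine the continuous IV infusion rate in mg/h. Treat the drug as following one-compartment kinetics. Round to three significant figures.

74.7 mg/h

CL = 11.3 mL/min/kg × 102 kg = 1153 mL/min = 1153 × 60/1000 = 69.18 L/h
Vd does not affect the maintenance rate; only clearance governs steady-state input.
R₀ = 69.18 × 1.08 = 74.71 mg/h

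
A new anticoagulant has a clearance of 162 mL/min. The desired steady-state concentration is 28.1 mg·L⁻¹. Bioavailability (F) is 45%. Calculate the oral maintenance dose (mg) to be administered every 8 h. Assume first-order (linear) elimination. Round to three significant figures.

4860 mg

Convert clearance: 162 mL/min × 60 min/h ÷ 1000 mL/L = 9.720 L/h
D = CL × Css × τ / F = 9.720 × 28.1 × 8 / 0.45 = 4856 mg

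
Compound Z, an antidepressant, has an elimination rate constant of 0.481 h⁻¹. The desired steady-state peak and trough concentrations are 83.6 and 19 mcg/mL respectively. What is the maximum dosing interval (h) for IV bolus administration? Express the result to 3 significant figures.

3.08 h

Between IV bolus doses, concentration decays as C = C₀·e^(−kτ), so C_peak/C_trough = e^(kτ).
τ_max = ln(C_peak/C_trough) / k = ln(83.6/19) / 0.4810 = 1.482 / 0.4810 = 3.081 h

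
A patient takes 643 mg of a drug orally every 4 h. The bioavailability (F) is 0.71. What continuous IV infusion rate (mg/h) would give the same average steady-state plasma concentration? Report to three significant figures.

114 mg/h

Equivalent systemic input: infusion rate = F·D/τ.
Rate = 0.71 × 643 / 4 = 114.1 mg/h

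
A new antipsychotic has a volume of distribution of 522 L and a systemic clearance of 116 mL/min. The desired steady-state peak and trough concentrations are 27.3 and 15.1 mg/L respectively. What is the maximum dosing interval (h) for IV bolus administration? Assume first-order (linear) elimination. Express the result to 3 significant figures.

44.4 h

CL = 116 mL/min = 116 × 0.06 = 6.960 L/h
k = CL / Vd = 6.960 / 522.0 = 0.01333 h⁻¹
Between IV bolus doses, concentration decays as C = C₀·e^(−kτ), so C_peak/C_trough = e^(kτ).
τ_max = ln(C_peak/C_trough) / k = ln(27.3/15.1) / 0.01333 = 0.5922 / 0.01333 = 44.43 h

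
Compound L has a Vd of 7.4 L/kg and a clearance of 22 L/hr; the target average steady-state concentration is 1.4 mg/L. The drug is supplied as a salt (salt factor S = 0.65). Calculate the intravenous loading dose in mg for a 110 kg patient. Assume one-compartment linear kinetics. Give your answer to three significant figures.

Total Vd = 7.4 × 110 = 814.0 L
LD = Vd × C / S = 814.0 × 1.400 / 0.65 = 1753 mg

1750 mg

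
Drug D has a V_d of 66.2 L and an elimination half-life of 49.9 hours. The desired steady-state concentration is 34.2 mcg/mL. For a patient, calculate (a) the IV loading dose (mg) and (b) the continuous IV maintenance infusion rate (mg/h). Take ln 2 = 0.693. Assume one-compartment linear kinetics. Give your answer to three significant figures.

(a) 2260 mg; (b) 31.4 mg/h

LD = Vd × C = 66.20 × 34.2 = 2264 mg
CL = 0.693 × Vd / t½ = 0.693 × 66.20 / 49.9 = 0.9194 L/h
Infusion rate = CL × Css = 0.9194 × 34.2 = 31.44 mg/h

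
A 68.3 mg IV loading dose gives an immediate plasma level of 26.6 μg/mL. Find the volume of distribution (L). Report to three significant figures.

Immediately after an IV bolus, C₀ = Dose / Vd, so Vd = Dose / C₀.
Vd = 68.3 / 26.6 = 2.568 L

2.57 L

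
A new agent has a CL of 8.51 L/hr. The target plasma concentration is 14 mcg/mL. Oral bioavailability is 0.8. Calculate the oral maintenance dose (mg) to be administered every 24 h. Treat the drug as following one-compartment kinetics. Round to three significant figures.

D = CL × Css × τ / F = 8.510 × 14 × 24 / 0.8 = 3574 mg

3570 mg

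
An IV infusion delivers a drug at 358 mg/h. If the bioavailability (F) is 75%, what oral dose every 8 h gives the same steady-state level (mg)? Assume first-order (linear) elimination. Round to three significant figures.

To maintain the same Css, the systemic dosing rate must be unchanged: F·D/τ = infusion rate.
D = rate × τ / F = 358 × 8 / 0.75 = 3819 mg

3820 mg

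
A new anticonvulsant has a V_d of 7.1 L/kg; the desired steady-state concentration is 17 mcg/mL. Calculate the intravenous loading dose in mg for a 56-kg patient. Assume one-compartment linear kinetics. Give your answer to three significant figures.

6760 mg

Vd = 7.1 L/kg × 56 kg = 397.6 L
LD = Vd × C = 397.6 × 17.00 = 6759 mg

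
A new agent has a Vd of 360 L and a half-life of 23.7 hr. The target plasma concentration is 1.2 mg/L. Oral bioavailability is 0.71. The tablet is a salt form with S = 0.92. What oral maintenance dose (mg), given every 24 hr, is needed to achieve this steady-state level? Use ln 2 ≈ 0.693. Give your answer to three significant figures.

CL = 0.693 × Vd / t½ = 0.693 × 360.0 / 23.7 = 10.53 L/h
D = CL × Css × τ / F / S = 10.53 × 1.2 × 24 / 0.71 / 0.92 = 464.3 mg

464 mg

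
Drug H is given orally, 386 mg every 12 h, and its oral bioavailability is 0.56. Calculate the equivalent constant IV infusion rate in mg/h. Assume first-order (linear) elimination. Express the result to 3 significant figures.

18.0 mg/h

Equivalent systemic input: infusion rate = F·D/τ.
Rate = 0.56 × 386 / 12 = 18.01 mg/h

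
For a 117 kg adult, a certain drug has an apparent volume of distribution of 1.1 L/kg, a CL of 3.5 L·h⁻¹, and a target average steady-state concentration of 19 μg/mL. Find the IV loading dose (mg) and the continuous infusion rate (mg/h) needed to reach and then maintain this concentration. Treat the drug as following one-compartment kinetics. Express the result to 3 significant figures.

(a) 2450 mg; (b) 66.5 mg/h

Vd(total) = 117 kg × 1.1 L/kg = 128.7 L
Loading: fill Vd to C_target → 128.7 L × 19 mg/L = 2445 mg
Maintenance infusion rate = CL × Css = 3.500 × 19 = 66.50 mg/h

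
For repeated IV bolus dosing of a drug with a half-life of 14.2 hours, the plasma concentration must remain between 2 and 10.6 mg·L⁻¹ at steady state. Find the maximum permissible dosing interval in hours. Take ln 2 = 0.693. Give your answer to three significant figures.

k = 0.693 / t½ = 0.693 / 14.2 = 0.04880 h⁻¹
Between IV bolus doses, concentration decays as C = C₀·e^(−kτ), so C_peak/C_trough = e^(kτ).
τ_max = ln(C_peak/C_trough) / k = ln(10.6/2) / 0.04880 = 1.668 / 0.04880 = 34.18 h

34.2 h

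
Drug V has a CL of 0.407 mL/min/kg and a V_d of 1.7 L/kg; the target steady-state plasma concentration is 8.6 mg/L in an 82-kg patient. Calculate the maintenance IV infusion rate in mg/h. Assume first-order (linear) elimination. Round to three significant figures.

17.2 mg/h

CL = 0.407 mL/min/kg × 82 kg = 33.37 mL/min = 33.37 × 60/1000 = 2.002 L/h
R₀ = 2.002 × 8.6 = 17.22 mg/h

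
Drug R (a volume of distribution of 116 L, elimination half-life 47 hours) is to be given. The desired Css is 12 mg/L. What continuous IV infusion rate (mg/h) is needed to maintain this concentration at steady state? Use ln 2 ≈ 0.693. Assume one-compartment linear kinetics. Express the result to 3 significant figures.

k = 0.693/47 = 0.01474 h⁻¹, so CL = k·Vd = 0.01474 × 116.0 = 1.710 L/h
Infusion rate = CL × Css = 1.710 × 12 = 20.52 mg/h

20.5 mg/h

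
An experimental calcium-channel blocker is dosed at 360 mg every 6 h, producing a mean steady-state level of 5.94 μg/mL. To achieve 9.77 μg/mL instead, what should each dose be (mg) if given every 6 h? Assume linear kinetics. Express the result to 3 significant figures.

592 mg

With linear kinetics, Css is proportional to dose rate (D/τ) at fixed clearance.
D₂ = D₁ × (Css,target / Css,current) = 360 × 9.77/5.94 = 592.1 mg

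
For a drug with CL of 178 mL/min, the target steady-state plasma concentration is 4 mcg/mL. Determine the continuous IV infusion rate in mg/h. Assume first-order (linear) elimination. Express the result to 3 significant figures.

Convert clearance: 178 mL/min × 60 min/h ÷ 1000 mL/L = 10.68 L/h
R₀ = 10.68 × 4 = 42.72 mg/h

42.7 mg/h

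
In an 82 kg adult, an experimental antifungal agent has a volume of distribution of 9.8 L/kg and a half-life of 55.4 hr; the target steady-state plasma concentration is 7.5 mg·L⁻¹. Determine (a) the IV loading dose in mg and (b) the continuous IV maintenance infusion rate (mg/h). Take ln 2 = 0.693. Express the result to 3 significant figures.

Total Vd = 9.8 × 82 = 803.6 L
LD = Vd × C = 803.6 × 7.5 = 6027 mg
CL = 0.693 × Vd / t½ = 0.693 × 803.6 / 55.4 = 10.05 L/h
Infusion rate = CL × Css = 10.05 × 7.5 = 75.38 mg/h

(a) 6030 mg; (b) 75.4 mg/h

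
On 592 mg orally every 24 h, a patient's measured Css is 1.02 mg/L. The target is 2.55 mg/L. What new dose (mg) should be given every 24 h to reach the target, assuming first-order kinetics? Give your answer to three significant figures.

For first-order elimination, Css ∝ F·D/(CL·τ); F and CL are unchanged, so Css ∝ D/τ.
D₂ = D₁ × (Css,target / Css,current) = 592 × 2.55/1.02 = 1480 mg

1480 mg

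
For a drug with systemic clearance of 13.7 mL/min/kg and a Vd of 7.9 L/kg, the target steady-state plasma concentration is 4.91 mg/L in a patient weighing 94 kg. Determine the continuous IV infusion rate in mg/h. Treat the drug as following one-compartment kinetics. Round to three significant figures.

379 mg/h

CL = 13.7 mL/min/kg × 94 kg = 1288 mL/min = 1288 × 60/1000 = 77.28 L/h
Vd does not affect the maintenance rate; only clearance governs steady-state input.
R₀ = 77.28 × 4.91 = 379.4 mg/h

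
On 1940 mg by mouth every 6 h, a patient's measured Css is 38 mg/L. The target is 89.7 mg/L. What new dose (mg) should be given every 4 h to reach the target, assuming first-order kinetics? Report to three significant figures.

For first-order elimination, Css ∝ F·D/(CL·τ); F and CL are unchanged, so Css ∝ D/τ.
D₂ = D₁ × (Css,target / Css,current) × (τ₂/τ₁) = 1940 × (89.7/38) × (4/6) = 3053 mg

3050 mg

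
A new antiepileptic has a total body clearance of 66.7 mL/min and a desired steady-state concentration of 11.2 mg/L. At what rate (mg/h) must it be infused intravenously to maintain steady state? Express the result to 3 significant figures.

CL = 66.7 mL/min = 66.7 × 0.06 = 4.002 L/h
R₀ = 4.002 × 11.2 = 44.82 mg/h

44.8 mg/h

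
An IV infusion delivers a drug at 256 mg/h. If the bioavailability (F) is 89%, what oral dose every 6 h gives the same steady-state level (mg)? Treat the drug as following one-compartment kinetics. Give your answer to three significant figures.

1730 mg

To maintain the same Css, the systemic dosing rate must be unchanged: F·D/τ = infusion rate.
D = rate × τ / F = 256 × 6 / 0.89 = 1726 mg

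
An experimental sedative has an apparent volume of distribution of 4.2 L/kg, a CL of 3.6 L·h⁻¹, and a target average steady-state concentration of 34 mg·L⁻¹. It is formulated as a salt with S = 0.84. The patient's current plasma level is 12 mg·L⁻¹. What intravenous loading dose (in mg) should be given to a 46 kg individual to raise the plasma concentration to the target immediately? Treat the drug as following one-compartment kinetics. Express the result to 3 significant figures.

Total Vd = 4.2 × 46 = 193.2 L
Concentration deficit ΔC = 34 − 12 = 22.00 mg/L
LD = Vd × ΔC / S = 193.2 × 22.00 / 0.84 = 5060 mg

5060 mg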